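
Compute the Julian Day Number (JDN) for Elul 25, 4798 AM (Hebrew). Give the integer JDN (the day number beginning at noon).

In the proleptic Gregorian calendar the same day is 3 September 1038.
JDN 2400001 is 17 November 1858 CE (Gregorian), MJD 0; the target day is −299574 days from there, so JDN = 2100427.

2100427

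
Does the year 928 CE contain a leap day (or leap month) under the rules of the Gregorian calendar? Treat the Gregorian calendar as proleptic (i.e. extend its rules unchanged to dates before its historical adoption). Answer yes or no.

yes

928 is divisible by 4 and not by 100, so it is a leap year.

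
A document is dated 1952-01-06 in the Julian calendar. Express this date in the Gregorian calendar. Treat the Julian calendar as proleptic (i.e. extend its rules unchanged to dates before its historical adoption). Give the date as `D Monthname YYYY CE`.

At this point the Julian calendar is 13 days behind the Gregorian.
6 January 1952 Julian + 13 days → 19 January 1952 Gregorian.

19 January 1952 CE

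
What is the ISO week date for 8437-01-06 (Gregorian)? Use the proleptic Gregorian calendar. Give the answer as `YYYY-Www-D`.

8437-W02-2

The weekday is Tuesday (ISO weekday 2).
That Tuesday belongs to ISO week 2 of ISO year 8437.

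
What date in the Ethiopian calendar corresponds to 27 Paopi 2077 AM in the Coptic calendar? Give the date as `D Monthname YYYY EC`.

The source date corresponds to 9 November 2360 in the Gregorian calendar (JDN 2583345).
That day falls on 27 Tikimt 2353 EC in the Ethiopian calendar.

27 Tikimt 2353 EC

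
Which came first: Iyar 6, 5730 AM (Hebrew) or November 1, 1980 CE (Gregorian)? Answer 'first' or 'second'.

The two dates have Julian Day Numbers 2440719 and 2444545 respectively.
Since 2440719 < 2444545, the first date comes first.

first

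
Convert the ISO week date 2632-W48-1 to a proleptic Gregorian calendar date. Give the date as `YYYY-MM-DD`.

ISO week 1 of 2632 is the week containing the first Thursday of 2632.
Week 48, day 1 (Monday) lands on 2632-11-26.

2632-11-26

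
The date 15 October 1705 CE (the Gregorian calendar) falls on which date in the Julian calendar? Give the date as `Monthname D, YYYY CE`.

For dates in this range the Gregorian date is 11 days ahead of the Julian.
15 October 1705 Gregorian − 11 days → 4 October 1705 Julian.

October 4, 1705 CE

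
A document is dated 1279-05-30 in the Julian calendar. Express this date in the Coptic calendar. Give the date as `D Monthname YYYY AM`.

Both dates share Julian Day Number 2188362; in the Coptic calendar that is 5 Paoni 995 AM.

5 Paoni 995 AM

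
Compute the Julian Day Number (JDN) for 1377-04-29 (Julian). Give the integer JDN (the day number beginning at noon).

In the proleptic Gregorian calendar the same day is 7 May 1377.
JDN 2299161 is 15 October 1582 CE (Gregorian); the target day is −75035 days from there, so JDN = 2224126.

2224126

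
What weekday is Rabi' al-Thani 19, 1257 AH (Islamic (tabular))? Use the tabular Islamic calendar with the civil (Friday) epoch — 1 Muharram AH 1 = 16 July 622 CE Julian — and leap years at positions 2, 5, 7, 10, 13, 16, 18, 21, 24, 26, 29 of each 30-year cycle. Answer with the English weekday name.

Thursday

Equivalently 10 June 1841 Gregorian, JDN 2393632.
2393632 ≡ 3 (mod 7); counting from Monday = 0 gives Thursday.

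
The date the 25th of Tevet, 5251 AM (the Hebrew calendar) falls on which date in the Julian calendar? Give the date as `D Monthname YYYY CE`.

Julian Day Number of the source date = 2265652.
Converting JDN 2265652 to the Julian calendar gives 7 January 1491 CE.

7 January 1491 CE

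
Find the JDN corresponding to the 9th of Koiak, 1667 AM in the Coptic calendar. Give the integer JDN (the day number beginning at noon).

In the Gregorian calendar the same day is 18 December 1950.
JDN 2299161 is 15 October 1582 CE (Gregorian); the target day is +134473 days from there, so JDN = 2433634.

2433634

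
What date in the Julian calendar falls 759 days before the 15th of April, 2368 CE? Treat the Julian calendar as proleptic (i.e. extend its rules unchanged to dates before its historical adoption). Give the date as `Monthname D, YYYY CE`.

March 18, 2366 CE

Counting 759 days back from JDN 2586075 reaches JDN 2585316, which is March 18, 2366 CE.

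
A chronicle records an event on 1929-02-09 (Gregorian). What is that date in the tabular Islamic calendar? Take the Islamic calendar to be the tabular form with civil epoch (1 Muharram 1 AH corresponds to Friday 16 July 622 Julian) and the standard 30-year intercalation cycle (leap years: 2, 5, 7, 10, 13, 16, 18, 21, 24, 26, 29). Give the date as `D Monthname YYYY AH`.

Julian Day Number of the source date = 2425652.
Converting JDN 2425652 to the tabular Islamic calendar gives 28 Sha'ban 1347 AH.

28 Sha'ban 1347 AH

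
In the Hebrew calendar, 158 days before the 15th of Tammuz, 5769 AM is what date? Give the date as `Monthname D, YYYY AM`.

Shevat 5, 5769 AM

The starting date is JDN 2455020; 2455020 − 158 = 2454862.
JDN 2454862 corresponds to Shevat 5, 5769 AM.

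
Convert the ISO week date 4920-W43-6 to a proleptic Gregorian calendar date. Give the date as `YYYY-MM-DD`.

ISO week 1 of 4920 is the week containing the first Thursday of 4920.
Week 43, day 6 (Saturday) lands on 4920-10-26.

4920-10-26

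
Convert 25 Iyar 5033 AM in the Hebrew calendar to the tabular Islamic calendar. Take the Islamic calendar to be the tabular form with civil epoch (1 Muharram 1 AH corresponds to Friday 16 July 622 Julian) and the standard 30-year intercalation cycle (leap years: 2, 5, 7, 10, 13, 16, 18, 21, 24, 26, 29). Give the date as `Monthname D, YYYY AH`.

Shawwal 24, 671 AH

The source date corresponds to 21 May 1273 in the proleptic Gregorian calendar (JDN 2186155).
That day falls on 24 Shawwal 671 AH in the tabular Islamic calendar.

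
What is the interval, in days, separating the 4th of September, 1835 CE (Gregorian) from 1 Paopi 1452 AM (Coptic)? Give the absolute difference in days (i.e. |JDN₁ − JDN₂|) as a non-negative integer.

36488

First date → JDN 2391526; second date → JDN 2355038.
The interval is |2391526 − 2355038| = 36488 days.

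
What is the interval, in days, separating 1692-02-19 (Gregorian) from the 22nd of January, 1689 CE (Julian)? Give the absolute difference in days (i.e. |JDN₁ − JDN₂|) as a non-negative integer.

1113

JDN of the first date = 2339100.
JDN of the second date = 2337987.
|2337987 − 2339100| = 1113.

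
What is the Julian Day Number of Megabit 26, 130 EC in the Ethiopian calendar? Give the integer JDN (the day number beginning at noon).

1771543

Equivalently 21 March 138 (proleptic Gregorian).
JDN 2451545 is 1 January 2000 CE (Gregorian); the target day is −680002 days from there, so JDN = 1771543.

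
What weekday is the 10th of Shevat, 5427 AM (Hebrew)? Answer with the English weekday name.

Friday

This is JDN 2329954 (4 February 1667 Gregorian).
JDN 2329954 mod 7 = 4, and JDN 0 was a Monday, so this is a Friday.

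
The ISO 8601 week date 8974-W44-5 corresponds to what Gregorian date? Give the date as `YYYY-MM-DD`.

ISO week 1 of 8974 is the week containing the first Thursday of 8974.
Week 44, day 5 (Friday) lands on 8974-11-04.

8974-11-04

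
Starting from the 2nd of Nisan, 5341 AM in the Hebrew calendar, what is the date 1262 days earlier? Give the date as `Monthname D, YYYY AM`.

Tishrei 10, 5338 AM

The starting date is JDN 2298583; 2298583 − 1262 = 2297321.
JDN 2297321 corresponds to Tishrei 10, 5338 AM.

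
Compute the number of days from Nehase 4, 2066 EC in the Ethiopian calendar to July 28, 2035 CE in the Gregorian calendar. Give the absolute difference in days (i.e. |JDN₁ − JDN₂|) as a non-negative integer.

First date → JDN 2478795; second date → JDN 2464537.
The interval is |2478795 − 2464537| = 14258 days.

14258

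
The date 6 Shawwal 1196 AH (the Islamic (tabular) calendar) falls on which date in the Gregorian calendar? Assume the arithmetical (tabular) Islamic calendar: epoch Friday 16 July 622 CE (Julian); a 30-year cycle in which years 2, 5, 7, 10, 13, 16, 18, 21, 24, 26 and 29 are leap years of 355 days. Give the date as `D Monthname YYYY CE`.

Both dates share Julian Day Number 2372179; in the Gregorian calendar that is 14 September 1782 CE.

14 September 1782 CE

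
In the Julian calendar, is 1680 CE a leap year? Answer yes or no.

yes

1680 mod 4 = 0, so it is a leap year in the Julian calendar.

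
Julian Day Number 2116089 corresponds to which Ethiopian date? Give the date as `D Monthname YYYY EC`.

The proleptic Gregorian equivalent of JDN 2116089 is 21 July 1081.
In the Ethiopian calendar that day is 21 Hamle 1073 EC.

21 Hamle 1073 EC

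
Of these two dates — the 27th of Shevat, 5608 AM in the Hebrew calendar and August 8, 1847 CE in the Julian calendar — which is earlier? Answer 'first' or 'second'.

second

Converting both to JDN: 2396059 vs 2395894; the smaller is the second.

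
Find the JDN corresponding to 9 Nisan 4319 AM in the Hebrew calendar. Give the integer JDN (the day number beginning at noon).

1925324

In the proleptic Gregorian calendar the same day is 4 April 559.
JDN 2400001 is 17 November 1858 CE (Gregorian), MJD 0; the target day is −474677 days from there, so JDN = 1925324.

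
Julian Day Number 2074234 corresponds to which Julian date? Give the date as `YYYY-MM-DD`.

The proleptic Gregorian equivalent of JDN 2074234 is 16 December 966.
In the Julian calendar that day is 0966-12-11.

0966-12-11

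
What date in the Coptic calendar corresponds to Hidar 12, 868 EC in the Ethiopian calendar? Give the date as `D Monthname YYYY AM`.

12 Hathor 592 AM

Both dates share Julian Day Number 2040964; in the Coptic calendar that is 12 Hathor 592 AM.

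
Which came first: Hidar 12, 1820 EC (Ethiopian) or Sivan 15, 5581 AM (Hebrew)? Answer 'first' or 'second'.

second

The two dates have Julian Day Numbers 2388682 and 2386332 respectively.
Since 2386332 < 2388682, the second date comes first.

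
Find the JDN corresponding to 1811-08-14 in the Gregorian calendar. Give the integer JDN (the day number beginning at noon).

2382739

JDN 2299161 is 15 October 1582 CE (Gregorian); the target day is +83578 days from there, so JDN = 2382739.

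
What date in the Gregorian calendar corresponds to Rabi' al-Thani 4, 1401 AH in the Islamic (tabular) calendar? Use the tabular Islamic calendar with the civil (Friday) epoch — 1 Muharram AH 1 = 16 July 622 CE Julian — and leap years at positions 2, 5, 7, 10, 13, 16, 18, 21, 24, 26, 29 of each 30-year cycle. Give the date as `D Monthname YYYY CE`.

Both dates share Julian Day Number 2444645; in the Gregorian calendar that is 9 February 1981 CE.

9 February 1981 CE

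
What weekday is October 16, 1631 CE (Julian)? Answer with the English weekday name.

Sunday

In the Gregorian calendar this is 26 October 1631 (JDN 2317069).
2317069 ≡ 6 (mod 7); counting from Monday = 0 gives Sunday.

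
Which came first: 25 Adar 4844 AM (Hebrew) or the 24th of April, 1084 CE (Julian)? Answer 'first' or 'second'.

first

Converting both to JDN: 2117053 vs 2117103; the smaller is the first.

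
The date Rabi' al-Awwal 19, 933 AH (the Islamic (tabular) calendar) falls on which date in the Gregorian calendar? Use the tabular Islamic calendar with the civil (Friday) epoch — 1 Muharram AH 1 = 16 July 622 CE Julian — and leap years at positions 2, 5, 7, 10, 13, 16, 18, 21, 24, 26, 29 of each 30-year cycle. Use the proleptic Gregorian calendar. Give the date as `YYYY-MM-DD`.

Both dates share Julian Day Number 2278787; in the Gregorian calendar that is 3 January 1527 CE.

1527-01-03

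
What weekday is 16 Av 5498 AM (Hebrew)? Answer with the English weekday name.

Saturday

In the Gregorian calendar this is 2 August 1738 (JDN 2356065).
JDN 2356065 mod 7 = 5, and JDN 0 was a Monday, so this is a Saturday.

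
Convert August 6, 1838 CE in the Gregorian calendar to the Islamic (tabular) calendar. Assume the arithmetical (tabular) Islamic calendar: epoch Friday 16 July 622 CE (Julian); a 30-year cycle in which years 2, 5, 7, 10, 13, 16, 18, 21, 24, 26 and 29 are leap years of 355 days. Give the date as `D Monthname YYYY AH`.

Julian Day Number of the source date = 2392593.
Converting JDN 2392593 to the tabular Islamic calendar gives 15 Jumada al-Awwal 1254 AH.

15 Jumada al-Awwal 1254 AH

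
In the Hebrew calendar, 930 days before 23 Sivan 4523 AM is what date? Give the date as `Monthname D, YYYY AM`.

Kislev 7, 4521 AM

The starting date is JDN 1999902; 1999902 − 930 = 1998972.
JDN 1998972 corresponds to Kislev 7, 4521 AM.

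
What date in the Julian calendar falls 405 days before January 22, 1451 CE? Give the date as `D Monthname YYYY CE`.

13 December 1449 CE

The starting date is JDN 2251057; 2251057 − 405 = 2250652.
JDN 2250652 corresponds to 13 December 1449 CE.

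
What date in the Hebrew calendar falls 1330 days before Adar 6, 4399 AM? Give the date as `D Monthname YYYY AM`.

5 Tammuz 4395 AM

JDN of Adar 6, 4399 AM = 1954498.
1954498 − 1330 = 1953168.
JDN 1953168 in the Hebrew calendar is 5 Tammuz 4395 AM.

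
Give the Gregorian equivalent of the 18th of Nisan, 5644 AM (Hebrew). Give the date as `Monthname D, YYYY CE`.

April 13, 1884 CE

Both dates share Julian Day Number 2409280; in the Gregorian calendar that is 13 April 1884 CE.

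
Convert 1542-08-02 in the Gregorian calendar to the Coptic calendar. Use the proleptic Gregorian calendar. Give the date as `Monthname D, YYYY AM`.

Julian Day Number of the source date = 2284477.
Converting JDN 2284477 to the Coptic calendar gives 29 Epip 1258 AM.

Epip 29, 1258 AM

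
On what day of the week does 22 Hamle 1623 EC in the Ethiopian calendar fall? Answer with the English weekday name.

Saturday

In the Gregorian calendar this is 26 July 1631 (JDN 2316977).
2316977 ≡ 5 (mod 7); counting from Monday = 0 gives Saturday.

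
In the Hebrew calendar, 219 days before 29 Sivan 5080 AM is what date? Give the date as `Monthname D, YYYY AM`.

Cheshvan 17, 5080 AM

Counting 219 days back from JDN 2203345 reaches JDN 2203126, which is Cheshvan 17, 5080 AM.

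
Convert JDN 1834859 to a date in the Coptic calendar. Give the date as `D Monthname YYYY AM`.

The proleptic Gregorian equivalent of JDN 1834859 is 29 July 311.
In the Coptic calendar that day is 4 Mesori 27 AM.

4 Mesori 27 AM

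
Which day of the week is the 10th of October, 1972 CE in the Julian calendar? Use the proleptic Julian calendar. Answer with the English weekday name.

In the Gregorian calendar this is 23 October 1972 (JDN 2441614).
2441614 ≡ 0 (mod 7); counting from Monday = 0 gives Monday.

Monday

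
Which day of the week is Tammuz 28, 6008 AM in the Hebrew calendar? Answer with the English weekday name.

Thursday

In the Gregorian calendar this is 20 July 2248 (JDN 2542326).
JDN 2542326 mod 7 = 3, and JDN 0 was a Monday, so this is a Thursday.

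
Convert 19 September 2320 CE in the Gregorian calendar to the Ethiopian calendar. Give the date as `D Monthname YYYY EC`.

6 Meskerem 2313 EC

Both dates share Julian Day Number 2568684; in the Ethiopian calendar that is 6 Meskerem 2313 EC.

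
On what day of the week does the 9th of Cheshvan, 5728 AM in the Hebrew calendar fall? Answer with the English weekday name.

Sunday

This is JDN 2439807 (12 November 1967 Gregorian).
2439807 ≡ 6 (mod 7); counting from Monday = 0 gives Sunday.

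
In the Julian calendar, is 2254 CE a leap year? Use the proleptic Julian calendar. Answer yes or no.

2254 mod 4 = 2, so it is a common year in the Julian calendar.

no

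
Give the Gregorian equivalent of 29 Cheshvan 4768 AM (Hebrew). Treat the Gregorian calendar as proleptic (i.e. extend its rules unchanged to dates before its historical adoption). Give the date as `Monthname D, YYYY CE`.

November 18, 1007 CE

Both dates share Julian Day Number 2089180; in the Gregorian calendar that is 18 November 1007 CE.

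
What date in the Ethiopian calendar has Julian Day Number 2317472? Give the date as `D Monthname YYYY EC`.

The Gregorian equivalent of JDN 2317472 is 2 December 1632.
In the Ethiopian calendar that day is 26 Hidar 1625 EC.

26 Hidar 1625 EC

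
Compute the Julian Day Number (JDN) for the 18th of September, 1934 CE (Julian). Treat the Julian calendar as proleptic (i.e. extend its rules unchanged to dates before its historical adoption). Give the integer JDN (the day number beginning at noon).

2427712

In the Gregorian calendar the same day is 1 October 1934.
JDN 2400001 is 17 November 1858 CE (Gregorian), MJD 0; the target day is +27711 days from there, so JDN = 2427712.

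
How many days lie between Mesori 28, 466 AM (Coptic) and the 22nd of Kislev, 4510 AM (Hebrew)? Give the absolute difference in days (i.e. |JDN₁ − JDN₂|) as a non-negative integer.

First date → JDN 1995228; second date → JDN 1994971.
The interval is |1995228 − 1994971| = 257 days.

257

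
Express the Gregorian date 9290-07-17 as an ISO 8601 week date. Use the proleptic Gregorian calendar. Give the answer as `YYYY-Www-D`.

9290-W29-1

The weekday is Monday (ISO weekday 1).
That Monday belongs to ISO week 29 of ISO year 9290.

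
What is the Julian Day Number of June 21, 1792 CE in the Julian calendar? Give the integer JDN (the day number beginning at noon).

2375758

Equivalently 2 July 1792 (Gregorian).
JDN 2451545 is 1 January 2000 CE (Gregorian); the target day is −75787 days from there, so JDN = 2375758.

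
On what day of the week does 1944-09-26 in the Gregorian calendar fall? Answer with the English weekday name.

2431360 ≡ 1 (mod 7); counting from Monday = 0 gives Tuesday.

Tuesday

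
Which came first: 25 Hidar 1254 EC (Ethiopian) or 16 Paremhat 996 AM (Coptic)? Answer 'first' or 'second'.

first

Converting both to JDN: 2181963 vs 2188649; the smaller is the first.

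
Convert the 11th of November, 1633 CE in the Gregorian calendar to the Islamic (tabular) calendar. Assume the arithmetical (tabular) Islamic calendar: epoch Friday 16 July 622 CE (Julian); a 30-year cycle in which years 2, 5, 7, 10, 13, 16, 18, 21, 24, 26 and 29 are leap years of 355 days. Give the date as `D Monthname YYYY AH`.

9 Jumada al-Awwal 1043 AH

Both dates share Julian Day Number 2317816; in the tabular Islamic calendar that is 9 Jumada al-Awwal 1043 AH.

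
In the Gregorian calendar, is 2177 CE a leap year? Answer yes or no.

no

2177 is not divisible by 4, so it is a common year.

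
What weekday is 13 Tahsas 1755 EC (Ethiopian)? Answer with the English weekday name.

Monday

Equivalently 20 December 1762 Gregorian, JDN 2364971.
JDN 2364971 mod 7 = 0, and JDN 0 was a Monday, so this is a Monday.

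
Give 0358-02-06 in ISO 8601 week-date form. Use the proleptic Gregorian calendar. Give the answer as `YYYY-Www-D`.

0358-W06-4

The weekday is Thursday (ISO weekday 4).
That Thursday belongs to ISO week 6 of ISO year 358.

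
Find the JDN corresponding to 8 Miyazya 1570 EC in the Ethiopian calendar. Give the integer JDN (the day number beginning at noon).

Equivalently 13 April 1578 (proleptic Gregorian).
JDN 2451545 is 1 January 2000 CE (Gregorian); the target day is −154030 days from there, so JDN = 2297515.

2297515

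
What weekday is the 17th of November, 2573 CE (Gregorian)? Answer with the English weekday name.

Wednesday

Since JDN mod 7 = 2 (0 = Monday), the day is Wednesday.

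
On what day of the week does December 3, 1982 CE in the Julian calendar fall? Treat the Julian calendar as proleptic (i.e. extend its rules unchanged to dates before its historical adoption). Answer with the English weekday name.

In the Gregorian calendar this is 16 December 1982 (JDN 2445320).
Since JDN mod 7 = 3 (0 = Monday), the day is Thursday.

Thursday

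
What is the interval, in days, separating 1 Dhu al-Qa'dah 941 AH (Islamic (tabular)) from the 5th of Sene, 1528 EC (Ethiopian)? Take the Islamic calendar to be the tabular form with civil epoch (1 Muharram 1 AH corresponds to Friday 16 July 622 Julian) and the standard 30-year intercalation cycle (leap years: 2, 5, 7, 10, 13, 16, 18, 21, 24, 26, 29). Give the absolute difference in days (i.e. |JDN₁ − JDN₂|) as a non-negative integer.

392

First date → JDN 2281840; second date → JDN 2282232.
The interval is |2281840 − 2282232| = 392 days.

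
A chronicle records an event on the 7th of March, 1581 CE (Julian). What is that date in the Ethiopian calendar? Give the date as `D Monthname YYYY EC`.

Julian Day Number of the source date = 2298584.
Converting JDN 2298584 to the Ethiopian calendar gives 11 Megabit 1573 EC.

11 Megabit 1573 EC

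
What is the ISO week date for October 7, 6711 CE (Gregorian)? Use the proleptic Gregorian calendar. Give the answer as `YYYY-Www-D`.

The weekday is Saturday (ISO weekday 6).
That Saturday belongs to ISO week 40 of ISO year 6711.

6711-W40-6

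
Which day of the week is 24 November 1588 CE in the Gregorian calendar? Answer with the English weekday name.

2301393 ≡ 3 (mod 7); counting from Monday = 0 gives Thursday.

Thursday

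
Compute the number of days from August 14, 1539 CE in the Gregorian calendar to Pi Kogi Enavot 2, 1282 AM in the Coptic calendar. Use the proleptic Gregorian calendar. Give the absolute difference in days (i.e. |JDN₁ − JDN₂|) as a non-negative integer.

9883

First date → JDN 2283393; second date → JDN 2293276.
The interval is |2283393 − 2293276| = 9883 days.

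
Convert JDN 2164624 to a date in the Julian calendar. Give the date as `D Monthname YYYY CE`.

JDN 2164624 is 9 June 1214 in the proleptic Gregorian calendar.
In the Julian calendar that day is 2 June 1214 CE.

2 June 1214 CE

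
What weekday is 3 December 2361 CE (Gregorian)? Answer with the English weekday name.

JDN 2583734 mod 7 = 6, and JDN 0 was a Monday, so this is a Sunday.

Sunday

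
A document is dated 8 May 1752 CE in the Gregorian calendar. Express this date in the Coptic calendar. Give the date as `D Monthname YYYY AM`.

Julian Day Number of the source date = 2361093.
Converting JDN 2361093 to the Coptic calendar gives 2 Pashons 1468 AM.

2 Pashons 1468 AM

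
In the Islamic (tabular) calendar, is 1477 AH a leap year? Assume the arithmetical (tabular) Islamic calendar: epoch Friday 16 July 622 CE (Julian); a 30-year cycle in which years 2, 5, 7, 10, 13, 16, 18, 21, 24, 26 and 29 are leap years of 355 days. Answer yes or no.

yes

Year 1477 AH is year 7 of its 30-year cycle; leap positions are 2, 5, 7, 10, 13, 16, 18, 21, 24, 26, 29, so it is a leap year (355 days).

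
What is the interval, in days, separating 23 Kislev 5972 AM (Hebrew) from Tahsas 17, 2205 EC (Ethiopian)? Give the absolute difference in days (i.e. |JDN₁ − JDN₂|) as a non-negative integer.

First date → JDN 2528944; second date → JDN 2529338.
The interval is |2528944 − 2529338| = 394 days.

394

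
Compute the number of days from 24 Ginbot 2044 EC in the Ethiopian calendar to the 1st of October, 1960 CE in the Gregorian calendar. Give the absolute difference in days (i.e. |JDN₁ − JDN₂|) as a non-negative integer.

First date → JDN 2470690; second date → JDN 2437209.
The interval is |2470690 − 2437209| = 33481 days.

33481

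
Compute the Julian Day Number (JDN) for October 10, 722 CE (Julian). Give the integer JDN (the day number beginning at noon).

1985051

In the proleptic Gregorian calendar the same day is 14 October 722.
JDN 2400001 is 17 November 1858 CE (Gregorian), MJD 0; the target day is −414950 days from there, so JDN = 1985051.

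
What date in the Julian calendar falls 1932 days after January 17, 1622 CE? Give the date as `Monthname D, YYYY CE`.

Counting 1932 days forward from JDN 2313510 reaches JDN 2315442, which is May 3, 1627 CE.

May 3, 1627 CE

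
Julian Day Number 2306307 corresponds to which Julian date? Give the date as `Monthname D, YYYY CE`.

The Gregorian equivalent of JDN 2306307 is 9 May 1602.
In the Julian calendar that day is April 29, 1602 CE.

April 29, 1602 CE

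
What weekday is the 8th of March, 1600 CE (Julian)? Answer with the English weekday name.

Saturday

In the Gregorian calendar this is 18 March 1600 (JDN 2305525).
JDN 2305525 mod 7 = 5, and JDN 0 was a Monday, so this is a Saturday.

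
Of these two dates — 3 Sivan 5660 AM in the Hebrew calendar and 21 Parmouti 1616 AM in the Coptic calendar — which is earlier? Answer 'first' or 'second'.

The two dates have Julian Day Numbers 2415171 and 2415139 respectively.
Since 2415139 < 2415171, the second date comes first.

second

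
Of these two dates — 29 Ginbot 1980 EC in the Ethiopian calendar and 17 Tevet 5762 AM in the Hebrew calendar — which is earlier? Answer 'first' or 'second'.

first

Converting both to JDN: 2447319 vs 2452276; the smaller is the first.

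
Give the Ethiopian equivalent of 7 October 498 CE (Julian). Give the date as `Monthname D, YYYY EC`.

Tikimt 10, 491 EC

Both dates share Julian Day Number 1903232; in the Ethiopian calendar that is 10 Tikimt 491 EC.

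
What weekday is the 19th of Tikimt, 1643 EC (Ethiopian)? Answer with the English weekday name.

Wednesday

This is JDN 2324009 (26 October 1650 Gregorian).
JDN 2324009 mod 7 = 2, and JDN 0 was a Monday, so this is a Wednesday.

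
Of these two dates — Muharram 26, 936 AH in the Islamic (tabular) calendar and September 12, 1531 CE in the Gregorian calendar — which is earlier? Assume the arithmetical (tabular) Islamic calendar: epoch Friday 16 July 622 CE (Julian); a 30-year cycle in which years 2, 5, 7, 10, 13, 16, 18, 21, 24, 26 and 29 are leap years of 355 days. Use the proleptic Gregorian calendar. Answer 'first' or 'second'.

The two dates have Julian Day Numbers 2279798 and 2280500 respectively.
Since 2279798 < 2280500, the first date comes first.

first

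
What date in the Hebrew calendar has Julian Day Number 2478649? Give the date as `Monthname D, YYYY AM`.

Adar 18, 5834 AM

The Gregorian equivalent of JDN 2478649 is 17 March 2074.
In the Hebrew calendar that day is Adar 18, 5834 AM.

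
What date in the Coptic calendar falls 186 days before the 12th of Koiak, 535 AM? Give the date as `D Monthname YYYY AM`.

JDN of the 12th of Koiak, 535 AM = 2020174.
2020174 − 186 = 2019988.
JDN 2019988 in the Coptic calendar is 11 Paoni 534 AM.

11 Paoni 534 AM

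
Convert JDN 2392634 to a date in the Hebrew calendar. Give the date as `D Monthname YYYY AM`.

The Gregorian equivalent of JDN 2392634 is 16 September 1838.
In the Hebrew calendar that day is 26 Elul 5598 AM.

26 Elul 5598 AM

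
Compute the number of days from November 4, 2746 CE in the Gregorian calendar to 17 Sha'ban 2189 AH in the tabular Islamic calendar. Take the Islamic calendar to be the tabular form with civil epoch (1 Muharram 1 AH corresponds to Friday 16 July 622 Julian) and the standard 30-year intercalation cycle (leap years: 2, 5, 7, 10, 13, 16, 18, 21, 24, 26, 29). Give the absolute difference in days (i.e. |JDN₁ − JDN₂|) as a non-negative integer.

306

First date → JDN 2724323; second date → JDN 2724017.
The interval is |2724323 − 2724017| = 306 days.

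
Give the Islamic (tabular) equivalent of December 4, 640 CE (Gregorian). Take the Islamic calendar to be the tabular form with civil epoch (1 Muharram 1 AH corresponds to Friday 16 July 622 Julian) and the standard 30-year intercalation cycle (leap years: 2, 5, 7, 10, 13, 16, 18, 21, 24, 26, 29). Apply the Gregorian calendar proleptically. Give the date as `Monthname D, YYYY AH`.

Dhu al-Hijjah 10, 19 AH

Both dates share Julian Day Number 1955153; in the tabular Islamic calendar that is 10 Dhu al-Hijjah 19 AH.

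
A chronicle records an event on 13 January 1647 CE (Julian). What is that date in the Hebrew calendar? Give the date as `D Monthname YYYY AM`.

17 Shevat 5407 AM

The source date corresponds to 23 January 1647 in the Gregorian calendar (JDN 2322637).
That day falls on 17 Shevat 5407 AM in the Hebrew calendar.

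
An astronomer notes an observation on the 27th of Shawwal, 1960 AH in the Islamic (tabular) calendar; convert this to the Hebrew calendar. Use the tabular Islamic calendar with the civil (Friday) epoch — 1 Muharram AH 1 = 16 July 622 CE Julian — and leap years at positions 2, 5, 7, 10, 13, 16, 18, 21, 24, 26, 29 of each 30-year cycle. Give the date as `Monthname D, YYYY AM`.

Both dates share Julian Day Number 2642936; in the Hebrew calendar that is 27 Tevet 6284 AM.

Tevet 27, 6284 AM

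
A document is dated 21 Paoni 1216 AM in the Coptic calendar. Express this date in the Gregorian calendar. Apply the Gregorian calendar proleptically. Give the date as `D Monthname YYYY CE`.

25 June 1500 CE

Both dates share Julian Day Number 2269099; in the Gregorian calendar that is 25 June 1500 CE.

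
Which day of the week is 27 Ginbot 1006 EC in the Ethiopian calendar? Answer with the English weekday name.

Saturday

Equivalently 28 May 1014 Gregorian, JDN 2091563.
Since JDN mod 7 = 5 (0 = Monday), the day is Saturday.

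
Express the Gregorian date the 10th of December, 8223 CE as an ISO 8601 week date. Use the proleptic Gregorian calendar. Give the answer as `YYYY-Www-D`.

8223-W50-3

The weekday is Wednesday (ISO weekday 3).
That Wednesday belongs to ISO week 50 of ISO year 8223.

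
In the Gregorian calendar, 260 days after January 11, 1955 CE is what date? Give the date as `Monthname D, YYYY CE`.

JDN of January 11, 1955 CE = 2435119.
2435119 + 260 = 2435379.
JDN 2435379 in the Gregorian calendar is September 28, 1955 CE.

September 28, 1955 CE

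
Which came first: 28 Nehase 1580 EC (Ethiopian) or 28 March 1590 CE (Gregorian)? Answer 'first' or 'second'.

first

First date → JDN 2301308; second date → JDN 2301882.
JDN 2301308 < JDN 2301882, so the first date is earlier.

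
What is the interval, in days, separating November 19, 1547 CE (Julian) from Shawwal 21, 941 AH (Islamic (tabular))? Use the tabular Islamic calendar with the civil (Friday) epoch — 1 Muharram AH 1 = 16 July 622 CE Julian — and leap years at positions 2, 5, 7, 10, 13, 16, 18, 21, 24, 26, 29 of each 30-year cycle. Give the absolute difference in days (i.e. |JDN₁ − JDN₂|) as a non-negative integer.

JDN of the first date = 2286422.
JDN of the second date = 2281831.
|2281831 − 2286422| = 4591.

4591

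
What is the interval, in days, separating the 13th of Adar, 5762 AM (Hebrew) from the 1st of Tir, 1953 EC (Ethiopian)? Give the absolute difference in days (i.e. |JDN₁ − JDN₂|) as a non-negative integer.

15022

JDN of the first date = 2452331.
JDN of the second date = 2437309.
|2437309 − 2452331| = 15022.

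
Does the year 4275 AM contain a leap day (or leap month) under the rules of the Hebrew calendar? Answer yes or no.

Hebrew year 4275 is year 19 of its 19-year Metonic cycle; leap years are at positions 3, 6, 8, 11, 14, 17, 19, so it is a leap year (13 months).

yes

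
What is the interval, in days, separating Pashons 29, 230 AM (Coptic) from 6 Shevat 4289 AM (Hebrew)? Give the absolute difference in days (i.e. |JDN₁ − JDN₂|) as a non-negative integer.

5337

JDN of the first date = 1908940.
JDN of the second date = 1914277.
|1914277 − 1908940| = 5337.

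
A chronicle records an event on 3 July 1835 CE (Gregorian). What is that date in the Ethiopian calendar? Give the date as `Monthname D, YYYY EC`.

Julian Day Number of the source date = 2391463.
Converting JDN 2391463 to the Ethiopian calendar gives 27 Sene 1827 EC.

Sene 27, 1827 EC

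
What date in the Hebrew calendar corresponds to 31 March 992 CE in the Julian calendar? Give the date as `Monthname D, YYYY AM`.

The source date corresponds to 5 April 992 in the proleptic Gregorian calendar (JDN 2083476).
That day falls on 24 Nisan 4752 AM in the Hebrew calendar.

Nisan 24, 4752 AM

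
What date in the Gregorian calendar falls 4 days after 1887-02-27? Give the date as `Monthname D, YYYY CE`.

March 3, 1887 CE

JDN of 1887-02-27 = 2410330.
2410330 + 4 = 2410334.
JDN 2410334 in the Gregorian calendar is March 3, 1887 CE.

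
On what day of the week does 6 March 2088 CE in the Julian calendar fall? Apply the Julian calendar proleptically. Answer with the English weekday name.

Friday

In the Gregorian calendar this is 19 March 2088 (JDN 2483765).
2483765 ≡ 4 (mod 7); counting from Monday = 0 gives Friday.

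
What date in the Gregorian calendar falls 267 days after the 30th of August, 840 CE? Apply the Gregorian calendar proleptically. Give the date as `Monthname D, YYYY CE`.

The starting date is JDN 2028106; 2028106 + 267 = 2028373.
JDN 2028373 corresponds to May 24, 841 CE.

May 24, 841 CE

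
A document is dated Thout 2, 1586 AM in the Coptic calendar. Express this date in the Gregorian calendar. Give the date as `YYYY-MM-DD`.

1869-09-11

Julian Day Number of the source date = 2403952.
Converting JDN 2403952 to the Gregorian calendar gives 11 September 1869 CE.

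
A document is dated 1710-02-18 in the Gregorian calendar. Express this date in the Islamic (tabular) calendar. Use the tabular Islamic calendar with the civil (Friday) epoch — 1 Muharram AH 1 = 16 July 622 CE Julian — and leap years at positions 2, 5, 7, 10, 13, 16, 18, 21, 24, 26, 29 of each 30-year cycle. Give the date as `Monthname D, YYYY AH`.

Julian Day Number of the source date = 2345673.
Converting JDN 2345673 to the tabular Islamic calendar gives 18 Dhu al-Hijjah 1121 AH.

Dhu al-Hijjah 18, 1121 AH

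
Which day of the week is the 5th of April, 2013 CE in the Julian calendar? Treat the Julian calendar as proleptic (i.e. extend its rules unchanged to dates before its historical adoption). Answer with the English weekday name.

Thursday

In the Gregorian calendar this is 18 April 2013 (JDN 2456401).
JDN 2456401 mod 7 = 3, and JDN 0 was a Monday, so this is a Thursday.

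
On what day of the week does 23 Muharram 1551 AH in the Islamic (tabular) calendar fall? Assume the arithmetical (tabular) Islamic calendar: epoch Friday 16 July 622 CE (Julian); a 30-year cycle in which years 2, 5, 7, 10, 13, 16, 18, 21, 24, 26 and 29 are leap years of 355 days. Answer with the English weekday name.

In the Gregorian calendar this is 14 June 2126 (JDN 2497730).
2497730 ≡ 4 (mod 7); counting from Monday = 0 gives Friday.

Friday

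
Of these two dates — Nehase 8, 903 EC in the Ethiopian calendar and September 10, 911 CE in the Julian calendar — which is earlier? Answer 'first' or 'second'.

first

The two dates have Julian Day Numbers 2054013 and 2054053 respectively.
Since 2054013 < 2054053, the first date comes first.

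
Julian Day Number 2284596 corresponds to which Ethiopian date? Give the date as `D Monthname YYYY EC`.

JDN 2284596 is 29 November 1542 in the proleptic Gregorian calendar.
In the Ethiopian calendar that day is 23 Hidar 1535 EC.

23 Hidar 1535 EC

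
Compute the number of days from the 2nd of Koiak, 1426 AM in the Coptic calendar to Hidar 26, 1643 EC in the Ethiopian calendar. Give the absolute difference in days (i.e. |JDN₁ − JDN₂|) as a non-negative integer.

21556

First date → JDN 2345602; second date → JDN 2324046.
The interval is |2345602 − 2324046| = 21556 days.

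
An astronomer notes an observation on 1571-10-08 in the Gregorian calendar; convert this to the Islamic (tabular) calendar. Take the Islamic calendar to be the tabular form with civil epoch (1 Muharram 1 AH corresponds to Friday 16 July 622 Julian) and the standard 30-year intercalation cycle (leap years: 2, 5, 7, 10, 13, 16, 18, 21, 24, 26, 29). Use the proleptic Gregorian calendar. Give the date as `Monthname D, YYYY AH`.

Julian Day Number of the source date = 2295136.
Converting JDN 2295136 to the tabular Islamic calendar gives 8 Jumada al-Awwal 979 AH.

Jumada al-Awwal 8, 979 AH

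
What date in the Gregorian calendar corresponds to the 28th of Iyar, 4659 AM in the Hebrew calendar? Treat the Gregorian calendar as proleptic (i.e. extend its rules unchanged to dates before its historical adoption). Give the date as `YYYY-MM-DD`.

0899-05-17

Julian Day Number of the source date = 2049550.
Converting JDN 2049550 to the Gregorian calendar gives 17 May 899 CE.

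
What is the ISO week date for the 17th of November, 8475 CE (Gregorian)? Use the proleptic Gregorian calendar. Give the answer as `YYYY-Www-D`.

8475-W46-7

The weekday is Sunday (ISO weekday 7).
That Sunday belongs to ISO week 46 of ISO year 8475.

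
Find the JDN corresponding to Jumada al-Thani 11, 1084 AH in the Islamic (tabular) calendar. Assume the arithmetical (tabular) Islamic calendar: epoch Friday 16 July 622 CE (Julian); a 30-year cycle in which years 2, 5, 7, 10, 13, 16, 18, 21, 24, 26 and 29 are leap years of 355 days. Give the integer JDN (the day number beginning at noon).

2332377

Equivalently 23 September 1673 (Gregorian).
JDN 2451545 is 1 January 2000 CE (Gregorian); the target day is −119168 days from there, so JDN = 2332377.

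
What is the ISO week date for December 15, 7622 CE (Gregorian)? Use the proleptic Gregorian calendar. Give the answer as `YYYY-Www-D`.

7622-W50-4

The weekday is Thursday (ISO weekday 4).
That Thursday belongs to ISO week 50 of ISO year 7622.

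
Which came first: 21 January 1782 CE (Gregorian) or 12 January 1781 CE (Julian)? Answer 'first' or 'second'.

second

Converting both to JDN: 2371943 vs 2371580; the smaller is the second.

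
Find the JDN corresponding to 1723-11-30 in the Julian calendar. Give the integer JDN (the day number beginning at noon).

In the Gregorian calendar the same day is 11 December 1723.
JDN 2451545 is 1 January 2000 CE (Gregorian); the target day is −100828 days from there, so JDN = 2350717.

2350717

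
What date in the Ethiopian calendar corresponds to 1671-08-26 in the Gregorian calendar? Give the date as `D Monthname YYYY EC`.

Both dates share Julian Day Number 2331618; in the Ethiopian calendar that is 23 Nehase 1663 EC.

23 Nehase 1663 EC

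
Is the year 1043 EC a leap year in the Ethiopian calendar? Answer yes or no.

1043 mod 4 = 3; in the Ethiopian calendar a year is leap when year mod 4 = 3, so it is a leap year.

yes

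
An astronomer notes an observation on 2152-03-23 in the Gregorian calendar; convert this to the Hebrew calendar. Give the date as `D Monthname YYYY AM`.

Julian Day Number of the source date = 2507144.
Converting JDN 2507144 to the Hebrew calendar gives 16 Adar II 5912 AM.

16 Adar II 5912 AM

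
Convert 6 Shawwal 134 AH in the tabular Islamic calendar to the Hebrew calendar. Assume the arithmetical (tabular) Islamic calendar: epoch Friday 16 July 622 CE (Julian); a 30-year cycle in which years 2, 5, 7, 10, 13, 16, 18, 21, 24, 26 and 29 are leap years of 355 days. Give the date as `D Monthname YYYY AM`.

Both dates share Julian Day Number 1995842; in the Hebrew calendar that is 7 Iyar 4512 AM.

7 Iyar 4512 AM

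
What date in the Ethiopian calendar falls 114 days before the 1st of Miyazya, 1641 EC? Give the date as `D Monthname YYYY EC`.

7 Tahsas 1641 EC

The starting date is JDN 2323441; 2323441 − 114 = 2323327.
JDN 2323327 corresponds to 7 Tahsas 1641 EC.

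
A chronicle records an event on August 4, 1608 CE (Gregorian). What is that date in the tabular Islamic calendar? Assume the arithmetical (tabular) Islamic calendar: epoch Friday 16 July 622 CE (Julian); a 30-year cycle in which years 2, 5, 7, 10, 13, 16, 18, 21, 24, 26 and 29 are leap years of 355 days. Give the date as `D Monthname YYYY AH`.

Julian Day Number of the source date = 2308586.
Converting JDN 2308586 to the tabular Islamic calendar gives 21 Rabi' al-Thani 1017 AH.

21 Rabi' al-Thani 1017 AH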